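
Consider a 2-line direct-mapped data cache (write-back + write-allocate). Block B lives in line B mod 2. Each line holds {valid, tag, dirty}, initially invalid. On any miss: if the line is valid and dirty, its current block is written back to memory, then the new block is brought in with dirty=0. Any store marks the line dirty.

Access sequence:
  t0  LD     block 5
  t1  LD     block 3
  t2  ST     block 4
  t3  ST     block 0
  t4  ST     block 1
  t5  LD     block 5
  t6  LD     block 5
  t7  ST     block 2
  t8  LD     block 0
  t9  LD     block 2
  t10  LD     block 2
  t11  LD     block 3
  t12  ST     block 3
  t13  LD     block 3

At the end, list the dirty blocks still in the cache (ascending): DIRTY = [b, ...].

  0 | R B5 → L1 miss [-]
  1 | R B3 → L1 miss [-]
  2 | W B4 → L0 miss [D]
  3 | W B0 → L0 miss wb→B4 [D]
  4 | W B1 → L1 miss [D]
  5 | R B5 → L1 miss wb→B1 [-]
  6 | R B5 → L1 hit [-]
  7 | W B2 → L0 miss wb→B0 [D]
  8 | R B0 → L0 miss wb→B2 [-]
  9 | R B2 → L0 miss [-]
  10 | R B2 → L0 hit [-]
  11 | R B3 → L1 miss [-]
  12 | W B3 → L1 hit [D]
  13 | R B3 → L1 hit [D]

DIRTY = [3]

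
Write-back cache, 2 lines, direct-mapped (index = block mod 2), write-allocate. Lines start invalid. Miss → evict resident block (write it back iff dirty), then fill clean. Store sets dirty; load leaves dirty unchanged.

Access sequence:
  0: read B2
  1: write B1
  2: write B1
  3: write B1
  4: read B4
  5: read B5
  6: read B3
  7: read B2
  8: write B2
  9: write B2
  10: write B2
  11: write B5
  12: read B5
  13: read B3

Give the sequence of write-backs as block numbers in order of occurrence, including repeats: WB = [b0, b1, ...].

0: R B2 → L0 miss [-]
1: W B1 → L1 miss [D]
2: W B1 → L1 hit [D]
3: W B1 → L1 hit [D]
4: R B4 → L0 miss [-]
5: R B5 → L1 miss wb→B1 [-]
6: R B3 → L1 miss [-]
7: R B2 → L0 miss [-]
8: W B2 → L0 hit [D]
9: W B2 → L0 hit [D]
10: W B2 → L0 hit [D]
11: W B5 → L1 miss [D]
12: R B5 → L1 hit [D]
13: R B3 → L1 miss wb→B5 [-]

WB = [1, 5]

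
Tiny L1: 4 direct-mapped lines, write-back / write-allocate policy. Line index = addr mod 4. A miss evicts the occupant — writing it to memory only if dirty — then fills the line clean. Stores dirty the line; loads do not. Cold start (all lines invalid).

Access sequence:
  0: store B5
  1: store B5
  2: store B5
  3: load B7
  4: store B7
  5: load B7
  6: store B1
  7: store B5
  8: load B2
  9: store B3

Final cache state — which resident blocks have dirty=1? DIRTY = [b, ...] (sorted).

0: W B5 → L1 miss [D]
1: W B5 → L1 hit [D]
2: W B5 → L1 hit [D]
3: R B7 → L3 miss [-]
4: W B7 → L3 hit [D]
5: R B7 → L3 hit [D]
6: W B1 → L1 miss wb→B5 [D]
7: W B5 → L1 miss wb→B1 [D]
8: R B2 → L2 miss [-]
9: W B3 → L3 miss wb→B7 [D]

DIRTY = [3, 5]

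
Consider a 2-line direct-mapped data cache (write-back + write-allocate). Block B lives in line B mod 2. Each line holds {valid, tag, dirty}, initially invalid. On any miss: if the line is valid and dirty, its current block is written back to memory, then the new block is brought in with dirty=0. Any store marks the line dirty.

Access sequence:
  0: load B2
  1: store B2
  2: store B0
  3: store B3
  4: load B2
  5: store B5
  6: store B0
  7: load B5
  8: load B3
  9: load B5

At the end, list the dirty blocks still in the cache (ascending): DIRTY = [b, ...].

0: R B2 → L0 miss [-]
1: W B2 → L0 hit [D]
2: W B0 → L0 miss wb→B2 [D]
3: W B3 → L1 miss [D]
4: R B2 → L0 miss wb→B0 [-]
5: W B5 → L1 miss wb→B3 [D]
6: W B0 → L0 miss [D]
7: R B5 → L1 hit [D]
8: R B3 → L1 miss wb→B5 [-]
9: R B5 → L1 miss [-]

DIRTY = [0]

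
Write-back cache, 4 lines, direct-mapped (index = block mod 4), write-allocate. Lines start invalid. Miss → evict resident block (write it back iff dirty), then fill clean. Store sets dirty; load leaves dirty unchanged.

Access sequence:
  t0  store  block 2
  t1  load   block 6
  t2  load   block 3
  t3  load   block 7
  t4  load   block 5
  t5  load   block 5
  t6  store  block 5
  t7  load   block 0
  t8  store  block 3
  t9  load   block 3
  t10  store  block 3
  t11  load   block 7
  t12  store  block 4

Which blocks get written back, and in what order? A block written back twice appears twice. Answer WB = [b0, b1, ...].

WB = [2, 3]

0: W B2 -> L2 miss  d=D]
1: R B6 -> L2 miss wb->B2  d=-]
2: R B3 -> L3 miss  d=-]
3: R B7 -> L3 miss  d=-]
4: R B5 -> L1 miss  d=-]
5: R B5 -> L1 hit  d=-]
6: W B5 -> L1 hit  d=D]
7: R B0 -> L0 miss  d=-]
8: W B3 -> L3 miss  d=D]
9: R B3 -> L3 hit  d=D]
10: W B3 -> L3 hit  d=D]
11: R B7 -> L3 miss wb->B3  d=-]
12: W B4 -> L0 miss  d=D]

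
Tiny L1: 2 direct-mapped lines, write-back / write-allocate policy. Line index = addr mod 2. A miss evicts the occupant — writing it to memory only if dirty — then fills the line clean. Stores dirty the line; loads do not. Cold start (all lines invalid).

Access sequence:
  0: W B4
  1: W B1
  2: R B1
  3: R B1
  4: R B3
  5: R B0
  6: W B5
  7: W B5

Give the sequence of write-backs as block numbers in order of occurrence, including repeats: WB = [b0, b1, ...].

WB = [1, 4]

0: W B4 → L0 miss [D]
1: W B1 → L1 miss [D]
2: R B1 → L1 hit [D]
3: R B1 → L1 hit [D]
4: R B3 → L1 miss wb→B1 [-]
5: R B0 → L0 miss wb→B4 [-]
6: W B5 → L1 miss [D]
7: W B5 → L1 hit [D]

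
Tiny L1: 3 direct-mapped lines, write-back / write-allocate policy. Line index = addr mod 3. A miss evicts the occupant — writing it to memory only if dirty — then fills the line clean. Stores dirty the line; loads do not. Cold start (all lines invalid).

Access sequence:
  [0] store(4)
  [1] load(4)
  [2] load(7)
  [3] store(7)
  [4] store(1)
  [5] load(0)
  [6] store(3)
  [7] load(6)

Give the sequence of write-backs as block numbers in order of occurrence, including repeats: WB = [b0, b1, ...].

WB = [4, 7, 3]

0: W B4 -> L1 miss  d=D]
1: R B4 -> L1 hit  d=D]
2: R B7 -> L1 miss wb->B4  d=-]
3: W B7 -> L1 hit  d=D]
4: W B1 -> L1 miss wb->B7  d=D]
5: R B0 -> L0 miss  d=-]
6: W B3 -> L0 miss  d=D]
7: R B6 -> L0 miss wb->B3  d=-]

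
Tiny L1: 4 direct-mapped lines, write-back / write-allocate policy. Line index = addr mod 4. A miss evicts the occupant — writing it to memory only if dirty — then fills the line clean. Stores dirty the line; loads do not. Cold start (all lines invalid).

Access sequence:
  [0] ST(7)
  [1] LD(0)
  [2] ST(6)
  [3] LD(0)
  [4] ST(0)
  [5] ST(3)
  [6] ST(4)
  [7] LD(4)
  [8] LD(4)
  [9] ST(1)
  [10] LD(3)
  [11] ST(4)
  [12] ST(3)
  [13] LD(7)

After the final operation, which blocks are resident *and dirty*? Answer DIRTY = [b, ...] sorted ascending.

  0 | W B7 → L3 miss [D]
  1 | R B0 → L0 miss [-]
  2 | W B6 → L2 miss [D]
  3 | R B0 → L0 hit [-]
  4 | W B0 → L0 hit [D]
  5 | W B3 → L3 miss wb→B7 [D]
  6 | W B4 → L0 miss wb→B0 [D]
  7 | R B4 → L0 hit [D]
  8 | R B4 → L0 hit [D]
  9 | W B1 → L1 miss [D]
  10 | R B3 → L3 hit [D]
  11 | W B4 → L0 hit [D]
  12 | W B3 → L3 hit [D]
  13 | R B7 → L3 miss wb→B3 [-]

DIRTY = [1, 4, 6]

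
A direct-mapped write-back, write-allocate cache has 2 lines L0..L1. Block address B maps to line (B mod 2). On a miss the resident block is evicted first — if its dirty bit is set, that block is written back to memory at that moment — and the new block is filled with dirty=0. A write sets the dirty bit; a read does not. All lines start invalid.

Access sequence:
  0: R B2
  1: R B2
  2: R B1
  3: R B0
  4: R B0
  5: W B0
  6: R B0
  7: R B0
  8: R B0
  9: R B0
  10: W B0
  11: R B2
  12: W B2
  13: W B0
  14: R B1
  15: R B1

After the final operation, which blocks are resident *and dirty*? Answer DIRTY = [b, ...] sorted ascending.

  0 | R B2 → L0 miss [-]
  1 | R B2 → L0 hit [-]
  2 | R B1 → L1 miss [-]
  3 | R B0 → L0 miss [-]
  4 | R B0 → L0 hit [-]
  5 | W B0 → L0 hit [D]
  6 | R B0 → L0 hit [D]
  7 | R B0 → L0 hit [D]
  8 | R B0 → L0 hit [D]
  9 | R B0 → L0 hit [D]
  10 | W B0 → L0 hit [D]
  11 | R B2 → L0 miss wb→B0 [-]
  12 | W B2 → L0 hit [D]
  13 | W B0 → L0 miss wb→B2 [D]
  14 | R B1 → L1 hit [-]
  15 | R B1 → L1 hit [-]

DIRTY = [0]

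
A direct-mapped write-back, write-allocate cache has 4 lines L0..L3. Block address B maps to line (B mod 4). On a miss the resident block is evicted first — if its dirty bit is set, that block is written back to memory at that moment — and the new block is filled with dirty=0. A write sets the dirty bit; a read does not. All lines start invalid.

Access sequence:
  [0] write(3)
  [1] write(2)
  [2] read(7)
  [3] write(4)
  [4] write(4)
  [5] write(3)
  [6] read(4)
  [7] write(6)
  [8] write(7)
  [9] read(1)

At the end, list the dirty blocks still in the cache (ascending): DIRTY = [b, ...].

0: W B3 -> L3 miss  d=D]
1: W B2 -> L2 miss  d=D]
2: R B7 -> L3 miss wb->B3  d=-]
3: W B4 -> L0 miss  d=D]
4: W B4 -> L0 hit  d=D]
5: W B3 -> L3 miss  d=D]
6: R B4 -> L0 hit  d=D]
7: W B6 -> L2 miss wb->B2  d=D]
8: W B7 -> L3 miss wb->B3  d=D]
9: R B1 -> L1 miss  d=-]

DIRTY = [4, 6, 7]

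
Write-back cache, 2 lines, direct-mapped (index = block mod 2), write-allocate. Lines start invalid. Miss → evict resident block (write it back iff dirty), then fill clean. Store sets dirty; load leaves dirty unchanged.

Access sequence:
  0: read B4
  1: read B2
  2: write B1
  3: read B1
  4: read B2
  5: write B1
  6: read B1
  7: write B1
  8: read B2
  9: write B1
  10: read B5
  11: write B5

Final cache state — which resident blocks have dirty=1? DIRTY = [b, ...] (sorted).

DIRTY = [5]

0: R B4 → L0 miss [-]
1: R B2 → L0 miss [-]
2: W B1 → L1 miss [D]
3: R B1 → L1 hit [D]
4: R B2 → L0 hit [-]
5: W B1 → L1 hit [D]
6: R B1 → L1 hit [D]
7: W B1 → L1 hit [D]
8: R B2 → L0 hit [-]
9: W B1 → L1 hit [D]
10: R B5 → L1 miss wb→B1 [-]
11: W B5 → L1 hit [D]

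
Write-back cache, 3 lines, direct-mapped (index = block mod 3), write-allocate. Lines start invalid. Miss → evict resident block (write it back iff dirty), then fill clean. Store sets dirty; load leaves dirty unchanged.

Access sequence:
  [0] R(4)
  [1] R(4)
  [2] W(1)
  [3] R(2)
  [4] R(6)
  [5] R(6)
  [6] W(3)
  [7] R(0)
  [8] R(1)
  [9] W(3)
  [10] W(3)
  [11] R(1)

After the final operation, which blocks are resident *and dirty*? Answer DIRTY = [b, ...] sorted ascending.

0: R B4 -> L1 miss  d=-]
1: R B4 -> L1 hit  d=-]
2: W B1 -> L1 miss  d=D]
3: R B2 -> L2 miss  d=-]
4: R B6 -> L0 miss  d=-]
5: R B6 -> L0 hit  d=-]
6: W B3 -> L0 miss  d=D]
7: R B0 -> L0 miss wb->B3  d=-]
8: R B1 -> L1 hit  d=D]
9: W B3 -> L0 miss  d=D]
10: W B3 -> L0 hit  d=D]
11: R B1 -> L1 hit  d=D]

DIRTY = [1, 3]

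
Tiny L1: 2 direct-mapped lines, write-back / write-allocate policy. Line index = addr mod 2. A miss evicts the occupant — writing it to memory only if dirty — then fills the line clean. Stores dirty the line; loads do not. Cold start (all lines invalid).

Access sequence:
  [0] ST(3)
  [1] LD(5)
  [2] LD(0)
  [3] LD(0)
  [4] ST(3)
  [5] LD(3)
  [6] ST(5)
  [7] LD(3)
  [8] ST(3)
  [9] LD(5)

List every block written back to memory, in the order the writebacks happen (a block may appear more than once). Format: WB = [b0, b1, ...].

  0 | W B3 → L1 miss [D]
  1 | R B5 → L1 miss wb→B3 [-]
  2 | R B0 → L0 miss [-]
  3 | R B0 → L0 hit [-]
  4 | W B3 → L1 miss [D]
  5 | R B3 → L1 hit [D]
  6 | W B5 → L1 miss wb→B3 [D]
  7 | R B3 → L1 miss wb→B5 [-]
  8 | W B3 → L1 hit [D]
  9 | R B5 → L1 miss wb→B3 [-]

WB = [3, 3, 5, 3]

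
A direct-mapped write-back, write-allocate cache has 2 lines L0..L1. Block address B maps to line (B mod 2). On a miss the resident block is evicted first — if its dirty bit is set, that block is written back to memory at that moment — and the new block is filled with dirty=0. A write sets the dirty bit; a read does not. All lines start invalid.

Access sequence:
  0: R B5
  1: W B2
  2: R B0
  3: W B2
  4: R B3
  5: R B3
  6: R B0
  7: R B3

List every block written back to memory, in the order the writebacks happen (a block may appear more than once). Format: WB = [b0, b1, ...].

0: R B5 -> L1 miss  d=-]
1: W B2 -> L0 miss  d=D]
2: R B0 -> L0 miss wb->B2  d=-]
3: W B2 -> L0 miss  d=D]
4: R B3 -> L1 miss  d=-]
5: R B3 -> L1 hit  d=-]
6: R B0 -> L0 miss wb->B2  d=-]
7: R B3 -> L1 hit  d=-]

WB = [2, 2]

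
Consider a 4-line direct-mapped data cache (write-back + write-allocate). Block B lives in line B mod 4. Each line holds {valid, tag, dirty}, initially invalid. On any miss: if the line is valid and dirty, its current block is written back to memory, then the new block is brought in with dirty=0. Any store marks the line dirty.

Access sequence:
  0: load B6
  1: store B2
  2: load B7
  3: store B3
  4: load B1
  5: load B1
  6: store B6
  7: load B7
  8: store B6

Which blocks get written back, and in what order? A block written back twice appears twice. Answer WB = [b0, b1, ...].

  0 | R B6 → L2 miss [-]
  1 | W B2 → L2 miss [D]
  2 | R B7 → L3 miss [-]
  3 | W B3 → L3 miss [D]
  4 | R B1 → L1 miss [-]
  5 | R B1 → L1 hit [-]
  6 | W B6 → L2 miss wb→B2 [D]
  7 | R B7 → L3 miss wb→B3 [-]
  8 | W B6 → L2 hit [D]

WB = [2, 3]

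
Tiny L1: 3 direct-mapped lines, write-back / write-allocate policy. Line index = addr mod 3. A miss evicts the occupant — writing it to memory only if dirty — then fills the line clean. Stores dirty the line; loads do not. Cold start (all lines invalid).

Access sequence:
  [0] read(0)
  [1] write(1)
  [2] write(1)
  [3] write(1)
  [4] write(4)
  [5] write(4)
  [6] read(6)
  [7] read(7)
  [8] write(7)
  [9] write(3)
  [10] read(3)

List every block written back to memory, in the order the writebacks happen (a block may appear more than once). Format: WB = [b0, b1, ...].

0: R B0 -> L0 miss  d=-]
1: W B1 -> L1 miss  d=D]
2: W B1 -> L1 hit  d=D]
3: W B1 -> L1 hit  d=D]
4: W B4 -> L1 miss wb->B1  d=D]
5: W B4 -> L1 hit  d=D]
6: R B6 -> L0 miss  d=-]
7: R B7 -> L1 miss wb->B4  d=-]
8: W B7 -> L1 hit  d=D]
9: W B3 -> L0 miss  d=D]
10: R B3 -> L0 hit  d=D]

WB = [1, 4]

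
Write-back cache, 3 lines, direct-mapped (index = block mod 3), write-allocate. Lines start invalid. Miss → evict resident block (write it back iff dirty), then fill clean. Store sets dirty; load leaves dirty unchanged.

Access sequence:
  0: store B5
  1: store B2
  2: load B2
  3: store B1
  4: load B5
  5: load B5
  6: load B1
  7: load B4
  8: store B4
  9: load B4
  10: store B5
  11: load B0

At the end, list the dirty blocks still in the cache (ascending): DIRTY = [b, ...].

0: W B5 -> L2 miss  d=D]
1: W B2 -> L2 miss wb->B5  d=D]
2: R B2 -> L2 hit  d=D]
3: W B1 -> L1 miss  d=D]
4: R B5 -> L2 miss wb->B2  d=-]
5: R B5 -> L2 hit  d=-]
6: R B1 -> L1 hit  d=D]
7: R B4 -> L1 miss wb->B1  d=-]
8: W B4 -> L1 hit  d=D]
9: R B4 -> L1 hit  d=D]
10: W B5 -> L2 hit  d=D]
11: R B0 -> L0 miss  d=-]

DIRTY = [4, 5]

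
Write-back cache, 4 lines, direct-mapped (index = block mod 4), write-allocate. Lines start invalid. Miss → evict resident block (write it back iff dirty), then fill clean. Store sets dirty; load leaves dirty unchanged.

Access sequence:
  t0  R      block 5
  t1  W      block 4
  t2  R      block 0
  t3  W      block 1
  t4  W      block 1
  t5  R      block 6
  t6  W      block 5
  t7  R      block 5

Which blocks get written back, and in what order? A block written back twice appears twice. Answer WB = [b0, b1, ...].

WB = [4, 1]

  0 | R B5 → L1 miss [-]
  1 | W B4 → L0 miss [D]
  2 | R B0 → L0 miss wb→B4 [-]
  3 | W B1 → L1 miss [D]
  4 | W B1 → L1 hit [D]
  5 | R B6 → L2 miss [-]
  6 | W B5 → L1 miss wb→B1 [D]
  7 | R B5 → L1 hit [D]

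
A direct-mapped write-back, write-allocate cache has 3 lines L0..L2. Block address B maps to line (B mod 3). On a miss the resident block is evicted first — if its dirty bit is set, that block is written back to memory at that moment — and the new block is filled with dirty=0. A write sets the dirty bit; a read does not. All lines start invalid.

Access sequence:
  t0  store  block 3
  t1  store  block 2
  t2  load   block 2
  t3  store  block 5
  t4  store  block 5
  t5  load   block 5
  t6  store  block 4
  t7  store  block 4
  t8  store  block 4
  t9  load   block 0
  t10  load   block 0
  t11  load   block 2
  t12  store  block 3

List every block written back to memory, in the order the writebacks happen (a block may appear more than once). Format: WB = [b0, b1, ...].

WB = [2, 3, 5]

0: W B3 → L0 miss [D]
1: W B2 → L2 miss [D]
2: R B2 → L2 hit [D]
3: W B5 → L2 miss wb→B2 [D]
4: W B5 → L2 hit [D]
5: R B5 → L2 hit [D]
6: W B4 → L1 miss [D]
7: W B4 → L1 hit [D]
8: W B4 → L1 hit [D]
9: R B0 → L0 miss wb→B3 [-]
10: R B0 → L0 hit [-]
11: R B2 → L2 miss wb→B5 [-]
12: W B3 → L0 miss [D]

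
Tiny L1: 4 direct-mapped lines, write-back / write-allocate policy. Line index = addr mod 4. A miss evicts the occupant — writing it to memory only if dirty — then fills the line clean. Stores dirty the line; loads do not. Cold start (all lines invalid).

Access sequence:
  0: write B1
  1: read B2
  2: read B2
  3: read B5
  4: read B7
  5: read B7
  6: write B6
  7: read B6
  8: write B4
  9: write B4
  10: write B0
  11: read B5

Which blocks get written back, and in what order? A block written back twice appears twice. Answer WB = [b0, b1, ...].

0: W B1 -> L1 miss  d=D]
1: R B2 -> L2 miss  d=-]
2: R B2 -> L2 hit  d=-]
3: R B5 -> L1 miss wb->B1  d=-]
4: R B7 -> L3 miss  d=-]
5: R B7 -> L3 hit  d=-]
6: W B6 -> L2 miss  d=D]
7: R B6 -> L2 hit  d=D]
8: W B4 -> L0 miss  d=D]
9: W B4 -> L0 hit  d=D]
10: W B0 -> L0 miss wb->B4  d=D]
11: R B5 -> L1 hit  d=-]

WB = [1, 4]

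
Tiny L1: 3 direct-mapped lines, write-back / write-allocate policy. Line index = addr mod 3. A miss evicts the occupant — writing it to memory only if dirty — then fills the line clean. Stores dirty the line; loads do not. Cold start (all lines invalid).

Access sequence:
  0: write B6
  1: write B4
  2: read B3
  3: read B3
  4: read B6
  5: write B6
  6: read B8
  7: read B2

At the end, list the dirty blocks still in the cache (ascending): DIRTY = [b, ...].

0: W B6 → L0 miss [D]
1: W B4 → L1 miss [D]
2: R B3 → L0 miss wb→B6 [-]
3: R B3 → L0 hit [-]
4: R B6 → L0 miss [-]
5: W B6 → L0 hit [D]
6: R B8 → L2 miss [-]
7: R B2 → L2 miss [-]

DIRTY = [4, 6]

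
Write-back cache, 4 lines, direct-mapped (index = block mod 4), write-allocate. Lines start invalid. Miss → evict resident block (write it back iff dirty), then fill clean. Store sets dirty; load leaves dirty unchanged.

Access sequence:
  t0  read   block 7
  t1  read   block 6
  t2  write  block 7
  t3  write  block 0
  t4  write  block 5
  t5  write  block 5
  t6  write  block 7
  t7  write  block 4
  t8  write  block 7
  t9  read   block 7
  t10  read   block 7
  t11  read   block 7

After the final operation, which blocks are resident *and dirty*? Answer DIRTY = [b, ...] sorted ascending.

DIRTY = [4, 5, 7]

0: R B7 -> L3 miss  d=-]
1: R B6 -> L2 miss  d=-]
2: W B7 -> L3 hit  d=D]
3: W B0 -> L0 miss  d=D]
4: W B5 -> L1 miss  d=D]
5: W B5 -> L1 hit  d=D]
6: W B7 -> L3 hit  d=D]
7: W B4 -> L0 miss wb->B0  d=D]
8: W B7 -> L3 hit  d=D]
9: R B7 -> L3 hit  d=D]
10: R B7 -> L3 hit  d=D]
11: R B7 -> L3 hit  d=D]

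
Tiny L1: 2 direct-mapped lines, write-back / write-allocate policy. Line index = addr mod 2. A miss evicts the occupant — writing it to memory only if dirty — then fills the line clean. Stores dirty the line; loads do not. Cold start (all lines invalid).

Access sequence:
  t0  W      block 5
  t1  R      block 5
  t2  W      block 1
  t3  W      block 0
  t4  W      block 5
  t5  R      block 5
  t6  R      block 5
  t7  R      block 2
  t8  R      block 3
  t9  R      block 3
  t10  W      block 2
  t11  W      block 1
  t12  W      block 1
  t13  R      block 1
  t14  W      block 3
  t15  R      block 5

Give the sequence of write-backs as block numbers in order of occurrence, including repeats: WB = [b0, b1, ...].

0: W B5 -> L1 miss  d=D]
1: R B5 -> L1 hit  d=D]
2: W B1 -> L1 miss wb->B5  d=D]
3: W B0 -> L0 miss  d=D]
4: W B5 -> L1 miss wb->B1  d=D]
5: R B5 -> L1 hit  d=D]
6: R B5 -> L1 hit  d=D]
7: R B2 -> L0 miss wb->B0  d=-]
8: R B3 -> L1 miss wb->B5  d=-]
9: R B3 -> L1 hit  d=-]
10: W B2 -> L0 hit  d=D]
11: W B1 -> L1 miss  d=D]
12: W B1 -> L1 hit  d=D]
13: R B1 -> L1 hit  d=D]
14: W B3 -> L1 miss wb->B1  d=D]
15: R B5 -> L1 miss wb->B3  d=-]

WB = [5, 1, 0, 5, 1, 3]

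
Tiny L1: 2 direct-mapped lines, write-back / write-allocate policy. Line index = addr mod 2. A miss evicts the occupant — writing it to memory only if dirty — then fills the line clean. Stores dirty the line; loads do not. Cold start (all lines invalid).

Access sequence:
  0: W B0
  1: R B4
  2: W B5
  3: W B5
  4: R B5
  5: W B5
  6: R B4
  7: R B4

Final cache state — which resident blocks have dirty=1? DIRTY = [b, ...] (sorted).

0: W B0 -> L0 miss  d=D]
1: R B4 -> L0 miss wb->B0  d=-]
2: W B5 -> L1 miss  d=D]
3: W B5 -> L1 hit  d=D]
4: R B5 -> L1 hit  d=D]
5: W B5 -> L1 hit  d=D]
6: R B4 -> L0 hit  d=-]
7: R B4 -> L0 hit  d=-]

DIRTY = [5]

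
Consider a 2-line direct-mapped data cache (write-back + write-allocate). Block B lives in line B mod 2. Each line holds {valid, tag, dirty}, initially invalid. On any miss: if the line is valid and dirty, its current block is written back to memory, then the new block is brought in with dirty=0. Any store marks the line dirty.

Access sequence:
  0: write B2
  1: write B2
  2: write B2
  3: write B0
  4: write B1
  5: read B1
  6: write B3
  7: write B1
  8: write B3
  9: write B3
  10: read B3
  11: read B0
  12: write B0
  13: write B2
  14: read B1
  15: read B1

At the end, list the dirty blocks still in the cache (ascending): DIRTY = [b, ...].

DIRTY = [2]

  0 | W B2 → L0 miss [D]
  1 | W B2 → L0 hit [D]
  2 | W B2 → L0 hit [D]
  3 | W B0 → L0 miss wb→B2 [D]
  4 | W B1 → L1 miss [D]
  5 | R B1 → L1 hit [D]
  6 | W B3 → L1 miss wb→B1 [D]
  7 | W B1 → L1 miss wb→B3 [D]
  8 | W B3 → L1 miss wb→B1 [D]
  9 | W B3 → L1 hit [D]
  10 | R B3 → L1 hit [D]
  11 | R B0 → L0 hit [D]
  12 | W B0 → L0 hit [D]
  13 | W B2 → L0 miss wb→B0 [D]
  14 | R B1 → L1 miss wb→B3 [-]
  15 | R B1 → L1 hit [-]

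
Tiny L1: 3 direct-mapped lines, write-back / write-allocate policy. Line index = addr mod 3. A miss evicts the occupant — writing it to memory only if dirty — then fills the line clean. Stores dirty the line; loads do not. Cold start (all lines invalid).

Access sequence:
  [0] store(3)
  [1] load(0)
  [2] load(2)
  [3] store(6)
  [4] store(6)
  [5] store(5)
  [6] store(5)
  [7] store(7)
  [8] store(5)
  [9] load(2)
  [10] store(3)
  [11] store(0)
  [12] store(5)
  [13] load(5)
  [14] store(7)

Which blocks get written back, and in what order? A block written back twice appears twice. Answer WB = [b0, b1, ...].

WB = [3, 5, 6, 3]

  0 | W B3 → L0 miss [D]
  1 | R B0 → L0 miss wb→B3 [-]
  2 | R B2 → L2 miss [-]
  3 | W B6 → L0 miss [D]
  4 | W B6 → L0 hit [D]
  5 | W B5 → L2 miss [D]
  6 | W B5 → L2 hit [D]
  7 | W B7 → L1 miss [D]
  8 | W B5 → L2 hit [D]
  9 | R B2 → L2 miss wb→B5 [-]
  10 | W B3 → L0 miss wb→B6 [D]
  11 | W B0 → L0 miss wb→B3 [D]
  12 | W B5 → L2 miss [D]
  13 | R B5 → L2 hit [D]
  14 | W B7 → L1 hit [D]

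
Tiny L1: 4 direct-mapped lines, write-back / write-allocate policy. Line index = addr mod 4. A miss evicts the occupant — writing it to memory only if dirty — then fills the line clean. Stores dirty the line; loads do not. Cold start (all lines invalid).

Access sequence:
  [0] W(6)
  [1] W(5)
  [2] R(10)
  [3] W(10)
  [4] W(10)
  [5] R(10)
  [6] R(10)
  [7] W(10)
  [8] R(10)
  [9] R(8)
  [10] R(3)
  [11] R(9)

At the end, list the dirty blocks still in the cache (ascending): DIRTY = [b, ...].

0: W B6 -> L2 miss  d=D]
1: W B5 -> L1 miss  d=D]
2: R B10 -> L2 miss wb->B6  d=-]
3: W B10 -> L2 hit  d=D]
4: W B10 -> L2 hit  d=D]
5: R B10 -> L2 hit  d=D]
6: R B10 -> L2 hit  d=D]
7: W B10 -> L2 hit  d=D]
8: R B10 -> L2 hit  d=D]
9: R B8 -> L0 miss  d=-]
10: R B3 -> L3 miss  d=-]
11: R B9 -> L1 miss wb->B5  d=-]

DIRTY = [10]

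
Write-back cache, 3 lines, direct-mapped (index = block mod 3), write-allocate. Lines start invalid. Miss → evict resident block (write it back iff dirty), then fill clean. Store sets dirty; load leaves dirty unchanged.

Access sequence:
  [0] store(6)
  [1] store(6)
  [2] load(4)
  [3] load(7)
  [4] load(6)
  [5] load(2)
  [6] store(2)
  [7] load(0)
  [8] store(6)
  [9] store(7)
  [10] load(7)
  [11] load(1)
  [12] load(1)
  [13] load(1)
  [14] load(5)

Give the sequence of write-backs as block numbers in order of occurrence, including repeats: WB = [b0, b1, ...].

0: W B6 -> L0 miss  d=D]
1: W B6 -> L0 hit  d=D]
2: R B4 -> L1 miss  d=-]
3: R B7 -> L1 miss  d=-]
4: R B6 -> L0 hit  d=D]
5: R B2 -> L2 miss  d=-]
6: W B2 -> L2 hit  d=D]
7: R B0 -> L0 miss wb->B6  d=-]
8: W B6 -> L0 miss  d=D]
9: W B7 -> L1 hit  d=D]
10: R B7 -> L1 hit  d=D]
11: R B1 -> L1 miss wb->B7  d=-]
12: R B1 -> L1 hit  d=-]
13: R B1 -> L1 hit  d=-]
14: R B5 -> L2 miss wb->B2  d=-]

WB = [6, 7, 2]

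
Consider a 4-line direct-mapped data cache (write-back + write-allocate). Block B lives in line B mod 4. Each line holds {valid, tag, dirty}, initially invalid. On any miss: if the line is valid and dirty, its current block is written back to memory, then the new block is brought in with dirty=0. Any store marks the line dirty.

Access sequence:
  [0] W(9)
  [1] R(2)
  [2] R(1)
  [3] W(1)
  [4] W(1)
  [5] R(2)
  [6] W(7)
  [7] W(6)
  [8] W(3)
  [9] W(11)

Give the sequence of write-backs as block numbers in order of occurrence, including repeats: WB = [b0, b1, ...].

WB = [9, 7, 3]

0: W B9 -> L1 miss  d=D]
1: R B2 -> L2 miss  d=-]
2: R B1 -> L1 miss wb->B9  d=-]
3: W B1 -> L1 hit  d=D]
4: W B1 -> L1 hit  d=D]
5: R B2 -> L2 hit  d=-]
6: W B7 -> L3 miss  d=D]
7: W B6 -> L2 miss  d=D]
8: W B3 -> L3 miss wb->B7  d=D]
9: W B11 -> L3 miss wb->B3  d=D]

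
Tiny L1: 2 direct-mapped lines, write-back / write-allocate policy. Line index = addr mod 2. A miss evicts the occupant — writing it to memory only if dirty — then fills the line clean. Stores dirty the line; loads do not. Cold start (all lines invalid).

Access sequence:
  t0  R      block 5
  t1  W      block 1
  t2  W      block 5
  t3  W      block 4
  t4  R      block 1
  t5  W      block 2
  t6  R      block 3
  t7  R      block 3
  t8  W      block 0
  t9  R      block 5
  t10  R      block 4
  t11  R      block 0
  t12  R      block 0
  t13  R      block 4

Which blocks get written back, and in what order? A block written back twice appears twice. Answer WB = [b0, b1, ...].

WB = [1, 5, 4, 2, 0]

  0 | R B5 → L1 miss [-]
  1 | W B1 → L1 miss [D]
  2 | W B5 → L1 miss wb→B1 [D]
  3 | W B4 → L0 miss [D]
  4 | R B1 → L1 miss wb→B5 [-]
  5 | W B2 → L0 miss wb→B4 [D]
  6 | R B3 → L1 miss [-]
  7 | R B3 → L1 hit [-]
  8 | W B0 → L0 miss wb→B2 [D]
  9 | R B5 → L1 miss [-]
  10 | R B4 → L0 miss wb→B0 [-]
  11 | R B0 → L0 miss [-]
  12 | R B0 → L0 hit [-]
  13 | R B4 → L0 miss [-]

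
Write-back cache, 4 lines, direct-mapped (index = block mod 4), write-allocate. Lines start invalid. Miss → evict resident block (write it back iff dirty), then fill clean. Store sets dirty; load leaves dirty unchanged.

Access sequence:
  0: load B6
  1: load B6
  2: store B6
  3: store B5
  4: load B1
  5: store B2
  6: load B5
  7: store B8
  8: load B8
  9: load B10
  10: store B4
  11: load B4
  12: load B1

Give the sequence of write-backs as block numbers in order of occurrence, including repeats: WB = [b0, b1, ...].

WB = [5, 6, 2, 8]

0: R B6 -> L2 miss  d=-]
1: R B6 -> L2 hit  d=-]
2: W B6 -> L2 hit  d=D]
3: W B5 -> L1 miss  d=D]
4: R B1 -> L1 miss wb->B5  d=-]
5: W B2 -> L2 miss wb->B6  d=D]
6: R B5 -> L1 miss  d=-]
7: W B8 -> L0 miss  d=D]
8: R B8 -> L0 hit  d=D]
9: R B10 -> L2 miss wb->B2  d=-]
10: W B4 -> L0 miss wb->B8  d=D]
11: R B4 -> L0 hit  d=D]
12: R B1 -> L1 miss  d=-]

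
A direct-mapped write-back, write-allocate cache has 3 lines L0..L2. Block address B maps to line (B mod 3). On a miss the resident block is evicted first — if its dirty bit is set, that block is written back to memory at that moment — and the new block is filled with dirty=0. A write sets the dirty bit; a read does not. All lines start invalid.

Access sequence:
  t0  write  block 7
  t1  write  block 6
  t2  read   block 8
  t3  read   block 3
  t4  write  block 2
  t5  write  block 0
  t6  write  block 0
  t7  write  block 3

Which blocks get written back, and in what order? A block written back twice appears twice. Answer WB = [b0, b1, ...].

WB = [6, 0]

0: W B7 → L1 miss [D]
1: W B6 → L0 miss [D]
2: R B8 → L2 miss [-]
3: R B3 → L0 miss wb→B6 [-]
4: W B2 → L2 miss [D]
5: W B0 → L0 miss [D]
6: W B0 → L0 hit [D]
7: W B3 → L0 miss wb→B0 [D]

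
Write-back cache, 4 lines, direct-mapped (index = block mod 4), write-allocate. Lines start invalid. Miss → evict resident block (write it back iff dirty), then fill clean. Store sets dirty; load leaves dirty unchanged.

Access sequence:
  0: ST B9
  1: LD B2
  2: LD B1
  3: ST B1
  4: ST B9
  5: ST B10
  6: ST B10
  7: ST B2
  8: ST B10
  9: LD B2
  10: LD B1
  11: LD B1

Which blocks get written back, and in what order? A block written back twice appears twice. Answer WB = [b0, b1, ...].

WB = [9, 1, 10, 2, 10, 9]

0: W B9 -> L1 miss  d=D]
1: R B2 -> L2 miss  d=-]
2: R B1 -> L1 miss wb->B9  d=-]
3: W B1 -> L1 hit  d=D]
4: W B9 -> L1 miss wb->B1  d=D]
5: W B10 -> L2 miss  d=D]
6: W B10 -> L2 hit  d=D]
7: W B2 -> L2 miss wb->B10  d=D]
8: W B10 -> L2 miss wb->B2  d=D]
9: R B2 -> L2 miss wb->B10  d=-]
10: R B1 -> L1 miss wb->B9  d=-]
11: R B1 -> L1 hit  d=-]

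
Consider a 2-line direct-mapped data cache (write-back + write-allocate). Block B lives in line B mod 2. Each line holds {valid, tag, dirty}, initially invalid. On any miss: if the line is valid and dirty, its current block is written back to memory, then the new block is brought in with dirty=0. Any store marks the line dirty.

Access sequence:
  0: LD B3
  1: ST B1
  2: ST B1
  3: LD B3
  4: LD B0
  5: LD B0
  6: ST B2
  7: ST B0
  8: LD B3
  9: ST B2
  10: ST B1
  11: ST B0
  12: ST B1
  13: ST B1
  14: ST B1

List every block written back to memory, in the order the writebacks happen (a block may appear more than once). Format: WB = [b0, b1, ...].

WB = [1, 2, 0, 2]

0: R B3 → L1 miss [-]
1: W B1 → L1 miss [D]
2: W B1 → L1 hit [D]
3: R B3 → L1 miss wb→B1 [-]
4: R B0 → L0 miss [-]
5: R B0 → L0 hit [-]
6: W B2 → L0 miss [D]
7: W B0 → L0 miss wb→B2 [D]
8: R B3 → L1 hit [-]
9: W B2 → L0 miss wb→B0 [D]
10: W B1 → L1 miss [D]
11: W B0 → L0 miss wb→B2 [D]
12: W B1 → L1 hit [D]
13: W B1 → L1 hit [D]
14: W B1 → L1 hit [D]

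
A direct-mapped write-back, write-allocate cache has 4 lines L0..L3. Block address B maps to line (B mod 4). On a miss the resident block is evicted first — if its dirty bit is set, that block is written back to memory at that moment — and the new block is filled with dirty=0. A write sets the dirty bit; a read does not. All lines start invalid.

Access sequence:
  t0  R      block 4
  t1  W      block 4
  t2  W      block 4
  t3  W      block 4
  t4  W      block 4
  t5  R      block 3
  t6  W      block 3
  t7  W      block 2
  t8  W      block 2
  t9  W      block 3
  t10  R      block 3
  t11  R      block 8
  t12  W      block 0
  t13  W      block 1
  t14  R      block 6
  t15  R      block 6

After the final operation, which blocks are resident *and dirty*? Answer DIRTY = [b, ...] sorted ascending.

0: R B4 → L0 miss [-]
1: W B4 → L0 hit [D]
2: W B4 → L0 hit [D]
3: W B4 → L0 hit [D]
4: W B4 → L0 hit [D]
5: R B3 → L3 miss [-]
6: W B3 → L3 hit [D]
7: W B2 → L2 miss [D]
8: W B2 → L2 hit [D]
9: W B3 → L3 hit [D]
10: R B3 → L3 hit [D]
11: R B8 → L0 miss wb→B4 [-]
12: W B0 → L0 miss [D]
13: W B1 → L1 miss [D]
14: R B6 → L2 miss wb→B2 [-]
15: R B6 → L2 hit [-]

DIRTY = [0, 1, 3]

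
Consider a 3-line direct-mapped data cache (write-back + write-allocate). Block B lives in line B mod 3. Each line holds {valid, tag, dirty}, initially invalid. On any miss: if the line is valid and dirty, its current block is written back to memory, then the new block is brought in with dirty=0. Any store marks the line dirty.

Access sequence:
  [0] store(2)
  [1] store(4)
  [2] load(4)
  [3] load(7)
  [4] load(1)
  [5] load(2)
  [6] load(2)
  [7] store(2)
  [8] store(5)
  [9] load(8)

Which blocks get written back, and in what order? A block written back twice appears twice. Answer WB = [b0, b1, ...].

0: W B2 → L2 miss [D]
1: W B4 → L1 miss [D]
2: R B4 → L1 hit [D]
3: R B7 → L1 miss wb→B4 [-]
4: R B1 → L1 miss [-]
5: R B2 → L2 hit [D]
6: R B2 → L2 hit [D]
7: W B2 → L2 hit [D]
8: W B5 → L2 miss wb→B2 [D]
9: R B8 → L2 miss wb→B5 [-]

WB = [4, 2, 5]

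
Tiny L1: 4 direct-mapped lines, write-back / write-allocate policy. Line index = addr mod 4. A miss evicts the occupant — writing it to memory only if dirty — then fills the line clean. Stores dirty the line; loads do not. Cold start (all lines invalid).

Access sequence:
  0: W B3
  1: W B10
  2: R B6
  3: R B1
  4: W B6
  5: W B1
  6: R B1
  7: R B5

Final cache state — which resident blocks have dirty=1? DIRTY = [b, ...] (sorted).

DIRTY = [3, 6]

0: W B3 → L3 miss [D]
1: W B10 → L2 miss [D]
2: R B6 → L2 miss wb→B10 [-]
3: R B1 → L1 miss [-]
4: W B6 → L2 hit [D]
5: W B1 → L1 hit [D]
6: R B1 → L1 hit [D]
7: R B5 → L1 miss wb→B1 [-]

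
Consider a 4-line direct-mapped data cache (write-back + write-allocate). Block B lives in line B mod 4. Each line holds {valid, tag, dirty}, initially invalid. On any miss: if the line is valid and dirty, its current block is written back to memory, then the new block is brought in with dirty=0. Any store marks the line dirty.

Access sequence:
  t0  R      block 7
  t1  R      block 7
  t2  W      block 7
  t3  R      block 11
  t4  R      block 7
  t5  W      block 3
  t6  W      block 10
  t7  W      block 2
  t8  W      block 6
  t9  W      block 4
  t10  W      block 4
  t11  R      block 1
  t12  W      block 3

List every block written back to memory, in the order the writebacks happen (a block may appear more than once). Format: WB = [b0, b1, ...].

0: R B7 → L3 miss [-]
1: R B7 → L3 hit [-]
2: W B7 → L3 hit [D]
3: R B11 → L3 miss wb→B7 [-]
4: R B7 → L3 miss [-]
5: W B3 → L3 miss [D]
6: W B10 → L2 miss [D]
7: W B2 → L2 miss wb→B10 [D]
8: W B6 → L2 miss wb→B2 [D]
9: W B4 → L0 miss [D]
10: W B4 → L0 hit [D]
11: R B1 → L1 miss [-]
12: W B3 → L3 hit [D]

WB = [7, 10, 2]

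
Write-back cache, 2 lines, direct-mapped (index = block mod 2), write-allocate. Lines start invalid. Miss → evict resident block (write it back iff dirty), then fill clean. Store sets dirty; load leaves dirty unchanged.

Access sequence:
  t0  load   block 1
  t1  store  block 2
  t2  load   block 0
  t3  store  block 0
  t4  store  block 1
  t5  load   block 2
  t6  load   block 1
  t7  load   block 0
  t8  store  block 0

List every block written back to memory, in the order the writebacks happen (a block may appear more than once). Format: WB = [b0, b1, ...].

WB = [2, 0]

0: R B1 → L1 miss [-]
1: W B2 → L0 miss [D]
2: R B0 → L0 miss wb→B2 [-]
3: W B0 → L0 hit [D]
4: W B1 → L1 hit [D]
5: R B2 → L0 miss wb→B0 [-]
6: R B1 → L1 hit [D]
7: R B0 → L0 miss [-]
8: W B0 → L0 hit [D]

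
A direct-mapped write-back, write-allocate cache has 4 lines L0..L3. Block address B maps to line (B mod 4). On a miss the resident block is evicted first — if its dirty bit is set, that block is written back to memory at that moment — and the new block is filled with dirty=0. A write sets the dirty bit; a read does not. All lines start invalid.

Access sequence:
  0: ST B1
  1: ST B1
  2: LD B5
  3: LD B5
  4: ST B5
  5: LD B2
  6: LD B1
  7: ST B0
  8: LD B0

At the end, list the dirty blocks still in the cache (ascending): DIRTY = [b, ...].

DIRTY = [0]

0: W B1 → L1 miss [D]
1: W B1 → L1 hit [D]
2: R B5 → L1 miss wb→B1 [-]
3: R B5 → L1 hit [-]
4: W B5 → L1 hit [D]
5: R B2 → L2 miss [-]
6: R B1 → L1 miss wb→B5 [-]
7: W B0 → L0 miss [D]
8: R B0 → L0 hit [D]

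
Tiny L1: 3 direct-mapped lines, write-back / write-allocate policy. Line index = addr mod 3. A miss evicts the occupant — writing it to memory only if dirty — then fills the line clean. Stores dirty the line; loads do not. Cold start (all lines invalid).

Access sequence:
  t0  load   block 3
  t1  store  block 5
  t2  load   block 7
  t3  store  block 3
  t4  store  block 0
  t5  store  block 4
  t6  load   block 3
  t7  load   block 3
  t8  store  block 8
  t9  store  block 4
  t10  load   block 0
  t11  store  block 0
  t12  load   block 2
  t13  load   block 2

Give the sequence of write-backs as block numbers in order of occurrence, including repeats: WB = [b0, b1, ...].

  0 | R B3 → L0 miss [-]
  1 | W B5 → L2 miss [D]
  2 | R B7 → L1 miss [-]
  3 | W B3 → L0 hit [D]
  4 | W B0 → L0 miss wb→B3 [D]
  5 | W B4 → L1 miss [D]
  6 | R B3 → L0 miss wb→B0 [-]
  7 | R B3 → L0 hit [-]
  8 | W B8 → L2 miss wb→B5 [D]
  9 | W B4 → L1 hit [D]
  10 | R B0 → L0 miss [-]
  11 | W B0 → L0 hit [D]
  12 | R B2 → L2 miss wb→B8 [-]
  13 | R B2 → L2 hit [-]

WB = [3, 0, 5, 8]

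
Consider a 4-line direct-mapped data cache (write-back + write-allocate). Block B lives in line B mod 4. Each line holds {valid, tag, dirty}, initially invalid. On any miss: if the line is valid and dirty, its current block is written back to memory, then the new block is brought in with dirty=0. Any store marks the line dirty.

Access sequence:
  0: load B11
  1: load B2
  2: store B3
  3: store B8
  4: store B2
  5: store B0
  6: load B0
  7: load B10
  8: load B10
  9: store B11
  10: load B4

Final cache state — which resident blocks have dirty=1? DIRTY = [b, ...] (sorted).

  0 | R B11 → L3 miss [-]
  1 | R B2 → L2 miss [-]
  2 | W B3 → L3 miss [D]
  3 | W B8 → L0 miss [D]
  4 | W B2 → L2 hit [D]
  5 | W B0 → L0 miss wb→B8 [D]
  6 | R B0 → L0 hit [D]
  7 | R B10 → L2 miss wb→B2 [-]
  8 | R B10 → L2 hit [-]
  9 | W B11 → L3 miss wb→B3 [D]
  10 | R B4 → L0 miss wb→B0 [-]

DIRTY = [11]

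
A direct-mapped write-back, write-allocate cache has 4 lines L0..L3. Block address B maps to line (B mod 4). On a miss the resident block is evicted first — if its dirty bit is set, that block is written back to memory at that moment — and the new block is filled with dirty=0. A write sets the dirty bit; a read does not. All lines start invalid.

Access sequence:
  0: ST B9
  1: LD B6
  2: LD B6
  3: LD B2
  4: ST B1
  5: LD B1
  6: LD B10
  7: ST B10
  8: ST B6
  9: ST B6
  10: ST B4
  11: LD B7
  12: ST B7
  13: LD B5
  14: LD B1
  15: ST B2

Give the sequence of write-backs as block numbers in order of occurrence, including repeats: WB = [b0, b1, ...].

WB = [9, 10, 1, 6]

0: W B9 -> L1 miss  d=D]
1: R B6 -> L2 miss  d=-]
2: R B6 -> L2 hit  d=-]
3: R B2 -> L2 miss  d=-]
4: W B1 -> L1 miss wb->B9  d=D]
5: R B1 -> L1 hit  d=D]
6: R B10 -> L2 miss  d=-]
7: W B10 -> L2 hit  d=D]
8: W B6 -> L2 miss wb->B10  d=D]
9: W B6 -> L2 hit  d=D]
10: W B4 -> L0 miss  d=D]
11: R B7 -> L3 miss  d=-]
12: W B7 -> L3 hit  d=D]
13: R B5 -> L1 miss wb->B1  d=-]
14: R B1 -> L1 miss  d=-]
15: W B2 -> L2 miss wb->B6  d=D]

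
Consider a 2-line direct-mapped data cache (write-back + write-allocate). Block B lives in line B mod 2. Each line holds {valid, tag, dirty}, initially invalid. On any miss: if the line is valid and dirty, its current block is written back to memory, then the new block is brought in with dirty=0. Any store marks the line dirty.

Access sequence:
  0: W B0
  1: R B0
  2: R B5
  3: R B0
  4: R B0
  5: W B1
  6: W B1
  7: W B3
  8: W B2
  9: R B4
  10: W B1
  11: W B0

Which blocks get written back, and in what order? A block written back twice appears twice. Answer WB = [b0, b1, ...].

0: W B0 -> L0 miss  d=D]
1: R B0 -> L0 hit  d=D]
2: R B5 -> L1 miss  d=-]
3: R B0 -> L0 hit  d=D]
4: R B0 -> L0 hit  d=D]
5: W B1 -> L1 miss  d=D]
6: W B1 -> L1 hit  d=D]
7: W B3 -> L1 miss wb->B1  d=D]
8: W B2 -> L0 miss wb->B0  d=D]
9: R B4 -> L0 miss wb->B2  d=-]
10: W B1 -> L1 miss wb->B3  d=D]
11: W B0 -> L0 miss  d=D]

WB = [1, 0, 2, 3]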